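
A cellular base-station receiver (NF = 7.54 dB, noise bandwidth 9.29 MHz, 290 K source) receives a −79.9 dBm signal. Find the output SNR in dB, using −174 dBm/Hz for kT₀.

16.9 dB

Noise floor: N = −174 + 10 log₁₀(B) + NF
10 log₁₀(9.29×10⁶) = 69.68 dB
N = −174 + 69.68 + 7.54 = −96.78 dBm
SNR = P_sig − N = −79.9 − (−96.78) = 16.88 dB → 16.9 dB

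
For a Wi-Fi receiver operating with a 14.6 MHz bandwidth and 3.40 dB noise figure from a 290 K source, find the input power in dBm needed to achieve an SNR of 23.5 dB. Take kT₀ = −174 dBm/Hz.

−75.5 dBm

Sensitivity = −174 + 10 log₁₀(B) + NF + SNR_min
= −174 + 71.64 + 3.40 + 23.5
= −75.46 dBm → −75.5 dBm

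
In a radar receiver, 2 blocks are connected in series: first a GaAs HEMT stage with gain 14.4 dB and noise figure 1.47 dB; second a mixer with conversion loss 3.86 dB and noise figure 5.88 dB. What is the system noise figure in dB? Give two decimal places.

1.78 dB

Convert to linear (a loss of L dB is a gain of −L dB): F_i = 10^(NF_i/10), G_i = 10^(G_i,dB/10)
  Stage 1: F_1 = 10^(1.47/10) = 1.403, G_1 = 10^(14.4/10) = 27.54
  Stage 2: F_2 = 10^(5.88/10) = 3.873, G_2 = 10^(−3.86/10) = 0.4111
Friis cascade:
  F = 1.403 + (3.873 − 1)/27.54 = 1.507
NF = 10 log₁₀(1.507) = 1.78 dB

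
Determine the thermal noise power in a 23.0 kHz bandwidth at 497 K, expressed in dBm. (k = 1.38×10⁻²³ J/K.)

−128.0 dBm

P_n = kTB = 1.38×10⁻²³ × 497 × 2.30×10⁴ = 1.58×10⁻¹⁶ W
In dBm: 10 log₁₀(1.58×10⁻¹⁶ / 10⁻³) = −128.0 dBm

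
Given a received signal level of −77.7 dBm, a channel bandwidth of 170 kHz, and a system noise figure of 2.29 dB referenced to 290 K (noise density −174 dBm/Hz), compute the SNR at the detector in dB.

41.7 dB

Noise floor: N = −174 + 10 log₁₀(B) + NF
10 log₁₀(1.70×10⁵) = 52.3 dB
N = −174 + 52.3 + 2.29 = −119.41 dBm
SNR = P_sig − N = −77.7 − (−119.41) = 41.71 dB → 41.7 dB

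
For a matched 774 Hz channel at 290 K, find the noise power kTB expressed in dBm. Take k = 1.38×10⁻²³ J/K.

P_n = kTB = 1.38×10⁻²³ × 290 × 7.74×10² = 3.10×10⁻¹⁸ W
In dBm: 10 log₁₀(3.10×10⁻¹⁸ / 10⁻³) = −145.1 dBm

−145.1 dBm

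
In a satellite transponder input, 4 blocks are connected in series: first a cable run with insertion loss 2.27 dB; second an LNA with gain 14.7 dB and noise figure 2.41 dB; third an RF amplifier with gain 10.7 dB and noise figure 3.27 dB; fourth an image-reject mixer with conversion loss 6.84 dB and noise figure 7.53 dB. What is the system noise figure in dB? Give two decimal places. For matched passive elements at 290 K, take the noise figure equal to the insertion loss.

4.81 dB

Convert to linear (a loss of L dB is a gain of −L dB): F_i = 10^(NF_i/10), G_i = 10^(G_i,dB/10)
  Stage 1: F_1 = 10^(2.27/10) = 1.687, G_1 = 10^(−2.27/10) = 0.5929
  Stage 2: F_2 = 10^(2.41/10) = 1.742, G_2 = 10^(14.7/10) = 29.51
  Stage 3: F_3 = 10^(3.27/10) = 2.123, G_3 = 10^(10.7/10) = 11.75
  Stage 4: F_4 = 10^(7.53/10) = 5.662, G_4 = 10^(−6.84/10) = 0.2070
Friis cascade:
  F = 1.687 + (1.742 − 1)/0.5929 + (2.123 − 1)/17.50 + (5.662 − 1)/205.6 = 3.025
NF = 10 log₁₀(3.025) = 4.81 dB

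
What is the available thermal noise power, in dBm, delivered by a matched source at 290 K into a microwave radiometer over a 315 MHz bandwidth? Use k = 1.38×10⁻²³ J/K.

P_n = kTB = 1.38×10⁻²³ × 290 × 3.15×10⁸ = 1.26×10⁻¹² W
In dBm: 10 log₁₀(1.26×10⁻¹² / 10⁻³) = −89.0 dBm

−89.0 dBm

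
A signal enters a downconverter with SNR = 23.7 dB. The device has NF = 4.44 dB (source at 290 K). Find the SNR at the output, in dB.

19.26 dB

By definition F = SNR_in/SNR_out, so in dB: SNR_out = SNR_in − NF
SNR_out = 23.7 − 4.44 = 19.26 dB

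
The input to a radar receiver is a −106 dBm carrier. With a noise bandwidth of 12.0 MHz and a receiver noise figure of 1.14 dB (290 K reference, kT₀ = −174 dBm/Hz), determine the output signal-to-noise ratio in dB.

Noise floor: N = −174 + 10 log₁₀(B) + NF
10 log₁₀(1.20×10⁷) = 70.79 dB
N = −174 + 70.79 + 1.14 = −102.07 dBm
SNR = P_sig − N = −106 − (−102.07) = −3.93 dB → −3.9 dB

−3.9 dB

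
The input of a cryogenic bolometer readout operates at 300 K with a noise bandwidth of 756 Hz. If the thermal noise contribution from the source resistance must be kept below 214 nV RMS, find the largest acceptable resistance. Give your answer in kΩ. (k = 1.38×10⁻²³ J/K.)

Johnson–Nyquist: V_n = √(4kTRB) ⇒ R = V_n² / (4kTB)
4kTB = 4 × 1.38×10⁻²³ × 300 × 7.56×10² = 1.25×10⁻¹⁷
R = (2.14×10⁻⁷)² / 1.25×10⁻¹⁷ = 3.66×10³ Ω = 3.66 kΩ

3.66 kΩ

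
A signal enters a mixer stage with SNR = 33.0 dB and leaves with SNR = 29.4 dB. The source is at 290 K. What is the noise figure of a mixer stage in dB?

NF (dB) = SNR_in(dB) − SNR_out(dB) when the source is at T₀
NF = 33.0 − 29.4 = 3.6 dB

3.6 dB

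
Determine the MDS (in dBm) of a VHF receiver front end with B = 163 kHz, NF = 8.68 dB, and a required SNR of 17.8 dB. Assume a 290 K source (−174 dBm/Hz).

−95.4 dBm

Sensitivity = −174 + 10 log₁₀(B) + NF + SNR_min
= −174 + 52.12 + 8.68 + 17.8
= −95.40 dBm → −95.4 dBm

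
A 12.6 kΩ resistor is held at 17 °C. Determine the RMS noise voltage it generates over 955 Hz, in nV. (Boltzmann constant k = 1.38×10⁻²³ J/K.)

439 nV

T = 17 °C + 273.15 = 290.15 K
V_n = √(4kTRB)
4kTRB = 4 × 1.38×10⁻²³ × 290.15 × 1.26×10⁴ × 9.55×10² = 1.93×10⁻¹³ V²
V_n = √(1.93×10⁻¹³) = 4.39×10⁻⁷ V = 439 nV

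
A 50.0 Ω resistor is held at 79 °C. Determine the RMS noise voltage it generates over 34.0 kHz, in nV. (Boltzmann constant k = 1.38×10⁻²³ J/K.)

182 nV

T = 79 °C + 273.15 = 352.15 K
V_n = √(4kTRB)
4kTRB = 4 × 1.38×10⁻²³ × 352.15 × 5.00×10¹ × 3.40×10⁴ = 3.30×10⁻¹⁴ V²
V_n = √(3.30×10⁻¹⁴) = 1.82×10⁻⁷ V = 182 nV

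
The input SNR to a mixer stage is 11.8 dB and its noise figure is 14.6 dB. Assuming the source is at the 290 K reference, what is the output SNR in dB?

−2.8 dB

By definition F = SNR_in/SNR_out, so in dB: SNR_out = SNR_in − NF
SNR_out = 11.8 − 14.6 = −2.8 dB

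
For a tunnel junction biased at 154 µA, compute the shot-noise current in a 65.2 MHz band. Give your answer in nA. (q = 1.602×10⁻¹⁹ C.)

I_n = √(2qI·B)
2qI·B = 2 × 1.602×10⁻¹⁹ × 1.54×10⁻⁴ × 6.52×10⁷ = 3.22×10⁻¹⁵ A²
I_n = √(3.22×10⁻¹⁵) = 5.67×10⁻⁸ A = 56.7 nA

56.7 nA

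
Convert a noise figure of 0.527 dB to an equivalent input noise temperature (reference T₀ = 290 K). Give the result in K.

F = 10^(0.527/10) = 1.12902
T_e = (F − 1)·T₀ = (1.12902 − 1) × 290 = 37.4 K

37.4 K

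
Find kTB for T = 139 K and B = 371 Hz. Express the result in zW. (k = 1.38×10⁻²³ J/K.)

712 zW

P_n = kTB = 1.38×10⁻²³ × 139 × 3.71×10² = 7.12×10⁻¹⁹ W = 712 zW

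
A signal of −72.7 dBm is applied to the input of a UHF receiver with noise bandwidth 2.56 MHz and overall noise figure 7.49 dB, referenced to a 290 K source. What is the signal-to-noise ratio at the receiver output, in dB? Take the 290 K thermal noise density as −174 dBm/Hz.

Noise floor: N = −174 + 10 log₁₀(B) + NF
10 log₁₀(2.56×10⁶) = 64.08 dB
N = −174 + 64.08 + 7.49 = −102.43 dBm
SNR = P_sig − N = −72.7 − (−102.43) = 29.73 dB → 29.7 dB

29.7 dB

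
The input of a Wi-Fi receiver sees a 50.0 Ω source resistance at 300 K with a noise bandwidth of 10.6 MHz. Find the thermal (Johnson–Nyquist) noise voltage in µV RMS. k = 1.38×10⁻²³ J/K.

2.96 µV

V_n = √(4kTRB)
4kTRB = 4 × 1.38×10⁻²³ × 300 × 5.00×10¹ × 1.06×10⁷ = 8.78×10⁻¹² V²
V_n = √(8.78×10⁻¹²) = 2.96×10⁻⁶ V = 2.96 µV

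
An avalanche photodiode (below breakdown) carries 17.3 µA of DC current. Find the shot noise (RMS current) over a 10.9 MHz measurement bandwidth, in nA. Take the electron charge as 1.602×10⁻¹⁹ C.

7.77 nA

I_n = √(2qI·B)
2qI·B = 2 × 1.602×10⁻¹⁹ × 1.73×10⁻⁵ × 1.09×10⁷ = 6.04×10⁻¹⁷ A²
I_n = √(6.04×10⁻¹⁷) = 7.77×10⁻⁹ A = 7.77 nA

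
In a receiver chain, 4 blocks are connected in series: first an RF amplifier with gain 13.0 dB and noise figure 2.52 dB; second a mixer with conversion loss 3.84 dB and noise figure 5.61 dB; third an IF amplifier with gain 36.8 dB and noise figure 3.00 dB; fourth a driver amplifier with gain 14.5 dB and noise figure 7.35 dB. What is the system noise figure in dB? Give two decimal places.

Convert to linear (a loss of L dB is a gain of −L dB): F_i = 10^(NF_i/10), G_i = 10^(G_i,dB/10)
  Stage 1: F_1 = 10^(2.52/10) = 1.786, G_1 = 10^(13.0/10) = 19.95
  Stage 2: F_2 = 10^(5.61/10) = 3.639, G_2 = 10^(−3.84/10) = 0.4130
  Stage 3: F_3 = 10^(3.00/10) = 1.995, G_3 = 10^(36.8/10) = 4786
  Stage 4: F_4 = 10^(7.35/10) = 5.433, G_4 = 10^(14.5/10) = 28.18
Friis cascade:
  F = 1.786 + (3.639 − 1)/19.95 + (1.995 − 1)/8.241 + (5.433 − 1)/3.945×10⁴ = 2.040
NF = 10 log₁₀(2.040) = 3.10 dB

3.10 dB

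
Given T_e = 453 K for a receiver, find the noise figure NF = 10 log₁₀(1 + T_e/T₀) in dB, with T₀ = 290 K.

4.09 dB

F = 1 + T_e/T₀ = 1 + 453/290 = 2.56207
NF = 10 log₁₀(2.56207) = 4.09 dB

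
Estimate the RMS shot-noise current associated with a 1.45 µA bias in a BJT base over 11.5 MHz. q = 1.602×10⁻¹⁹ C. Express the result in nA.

I_n = √(2qI·B)
2qI·B = 2 × 1.602×10⁻¹⁹ × 1.45×10⁻⁶ × 1.15×10⁷ = 5.34×10⁻¹⁸ A²
I_n = √(5.34×10⁻¹⁸) = 2.31×10⁻⁹ A = 2.31 nA

2.31 nA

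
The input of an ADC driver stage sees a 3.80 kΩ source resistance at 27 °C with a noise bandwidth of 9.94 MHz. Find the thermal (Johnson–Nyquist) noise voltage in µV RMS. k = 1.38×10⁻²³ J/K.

25.0 µV

T = 27 °C + 273.15 = 300.15 K
V_n = √(4kTRB)
4kTRB = 4 × 1.38×10⁻²³ × 300.15 × 3.80×10³ × 9.94×10⁶ = 6.26×10⁻¹⁰ V²
V_n = √(6.26×10⁻¹⁰) = 2.50×10⁻⁵ V = 25.0 µV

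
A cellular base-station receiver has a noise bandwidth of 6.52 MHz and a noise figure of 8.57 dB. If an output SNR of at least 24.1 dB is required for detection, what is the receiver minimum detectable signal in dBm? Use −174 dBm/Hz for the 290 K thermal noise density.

Sensitivity = −174 + 10 log₁₀(B) + NF + SNR_min
= −174 + 68.14 + 8.57 + 24.1
= −73.19 dBm → −73.2 dBm

−73.2 dBm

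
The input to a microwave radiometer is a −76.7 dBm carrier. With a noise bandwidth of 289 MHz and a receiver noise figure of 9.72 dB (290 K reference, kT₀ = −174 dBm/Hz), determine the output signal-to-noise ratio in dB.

Noise floor: N = −174 + 10 log₁₀(B) + NF
10 log₁₀(2.89×10⁸) = 84.61 dB
N = −174 + 84.61 + 9.72 = −79.67 dBm
SNR = P_sig − N = −76.7 − (−79.67) = 2.97 dB → 3.0 dB

3.0 dB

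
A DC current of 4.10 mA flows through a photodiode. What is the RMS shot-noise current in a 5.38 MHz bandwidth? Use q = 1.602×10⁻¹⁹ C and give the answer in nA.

84.1 nA

I_n = √(2qI·B)
2qI·B = 2 × 1.602×10⁻¹⁹ × 4.10×10⁻³ × 5.38×10⁶ = 7.07×10⁻¹⁵ A²
I_n = √(7.07×10⁻¹⁵) = 8.41×10⁻⁸ A = 84.1 nA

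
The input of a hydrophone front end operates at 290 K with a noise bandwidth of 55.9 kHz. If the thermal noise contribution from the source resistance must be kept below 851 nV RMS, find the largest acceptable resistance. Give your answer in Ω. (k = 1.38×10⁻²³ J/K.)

Johnson–Nyquist: V_n = √(4kTRB) ⇒ R = V_n² / (4kTB)
4kTB = 4 × 1.38×10⁻²³ × 290 × 5.59×10⁴ = 8.95×10⁻¹⁶
R = (8.51×10⁻⁷)² / 8.95×10⁻¹⁶ = 8.09×10² Ω = 809 Ω

809 Ω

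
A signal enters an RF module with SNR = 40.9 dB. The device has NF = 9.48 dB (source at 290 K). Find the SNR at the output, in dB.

31.42 dB

By definition F = SNR_in/SNR_out, so in dB: SNR_out = SNR_in − NF
SNR_out = 40.9 − 9.48 = 31.42 dB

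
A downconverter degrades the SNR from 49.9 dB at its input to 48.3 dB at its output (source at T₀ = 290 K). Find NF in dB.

NF (dB) = SNR_in(dB) − SNR_out(dB) when the source is at T₀
NF = 49.9 − 48.3 = 1.6 dB

1.6 dB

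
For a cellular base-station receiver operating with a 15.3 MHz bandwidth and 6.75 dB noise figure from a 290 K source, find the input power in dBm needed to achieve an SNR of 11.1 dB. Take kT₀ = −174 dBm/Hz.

−84.3 dBm

Sensitivity = −174 + 10 log₁₀(B) + NF + SNR_min
= −174 + 71.85 + 6.75 + 11.1
= −84.30 dBm → −84.3 dBm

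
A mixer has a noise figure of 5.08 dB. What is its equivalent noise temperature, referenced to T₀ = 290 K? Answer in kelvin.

F = 10^(5.08/10) = 3.22107
T_e = (F − 1)·T₀ = (3.22107 − 1) × 290 = 644 K

644 K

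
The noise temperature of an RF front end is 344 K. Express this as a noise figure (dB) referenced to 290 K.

3.40 dB

F = 1 + T_e/T₀ = 1 + 344/290 = 2.18621
NF = 10 log₁₀(2.18621) = 3.40 dB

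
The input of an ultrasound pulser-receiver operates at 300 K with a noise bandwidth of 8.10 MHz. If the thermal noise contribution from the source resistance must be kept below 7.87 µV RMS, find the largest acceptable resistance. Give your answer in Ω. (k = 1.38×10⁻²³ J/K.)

462 Ω

Johnson–Nyquist: V_n = √(4kTRB) ⇒ R = V_n² / (4kTB)
4kTB = 4 × 1.38×10⁻²³ × 300 × 8.10×10⁶ = 1.34×10⁻¹³
R = (7.87×10⁻⁶)² / 1.34×10⁻¹³ = 4.62×10² Ω = 462 Ω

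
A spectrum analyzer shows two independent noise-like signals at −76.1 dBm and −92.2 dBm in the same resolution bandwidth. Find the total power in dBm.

−76.0 dBm

Convert to linear, add, convert back:
P₁ = 2.45×10⁻¹¹ W, P₂ = 6.03×10⁻¹³ W
P_tot = 2.51×10⁻¹¹ W → 10 log₁₀(P_tot / 10⁻³) = −76.0 dBm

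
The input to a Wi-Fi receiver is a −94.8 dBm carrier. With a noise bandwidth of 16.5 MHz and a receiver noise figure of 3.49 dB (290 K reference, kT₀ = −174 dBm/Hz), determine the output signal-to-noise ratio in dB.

3.5 dB

Noise floor: N = −174 + 10 log₁₀(B) + NF
10 log₁₀(1.65×10⁷) = 72.17 dB
N = −174 + 72.17 + 3.49 = −98.34 dBm
SNR = P_sig − N = −94.8 − (−98.34) = 3.54 dB → 3.5 dB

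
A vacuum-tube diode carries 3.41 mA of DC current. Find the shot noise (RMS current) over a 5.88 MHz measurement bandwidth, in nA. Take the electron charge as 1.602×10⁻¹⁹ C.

80.2 nA

I_n = √(2qI·B)
2qI·B = 2 × 1.602×10⁻¹⁹ × 3.41×10⁻³ × 5.88×10⁶ = 6.42×10⁻¹⁵ A²
I_n = √(6.42×10⁻¹⁵) = 8.02×10⁻⁸ A = 80.2 nA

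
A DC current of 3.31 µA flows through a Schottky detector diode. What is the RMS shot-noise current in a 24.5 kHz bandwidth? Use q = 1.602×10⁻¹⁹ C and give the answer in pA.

I_n = √(2qI·B)
2qI·B = 2 × 1.602×10⁻¹⁹ × 3.31×10⁻⁶ × 2.45×10⁴ = 2.60×10⁻²⁰ A²
I_n = √(2.60×10⁻²⁰) = 1.61×10⁻¹⁰ A = 161 pA

161 pA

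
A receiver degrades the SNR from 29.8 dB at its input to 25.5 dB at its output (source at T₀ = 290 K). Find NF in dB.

NF (dB) = SNR_in(dB) − SNR_out(dB) when the source is at T₀
NF = 29.8 − 25.5 = 4.3 dB

4.3 dB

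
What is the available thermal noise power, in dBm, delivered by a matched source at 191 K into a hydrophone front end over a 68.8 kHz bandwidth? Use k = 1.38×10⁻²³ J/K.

−127.4 dBm

P_n = kTB = 1.38×10⁻²³ × 191 × 6.88×10⁴ = 1.81×10⁻¹⁶ W
In dBm: 10 log₁₀(1.81×10⁻¹⁶ / 10⁻³) = −127.4 dBm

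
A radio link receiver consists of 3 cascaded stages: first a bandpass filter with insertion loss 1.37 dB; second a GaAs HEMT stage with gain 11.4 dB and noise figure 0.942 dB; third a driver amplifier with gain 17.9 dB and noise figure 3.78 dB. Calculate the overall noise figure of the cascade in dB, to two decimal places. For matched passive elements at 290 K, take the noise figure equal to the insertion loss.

2.65 dB

Convert to linear (a loss of L dB is a gain of −L dB): F_i = 10^(NF_i/10), G_i = 10^(G_i,dB/10)
  Stage 1: F_1 = 10^(1.37/10) = 1.371, G_1 = 10^(−1.37/10) = 0.7295
  Stage 2: F_2 = 10^(0.942/10) = 1.242, G_2 = 10^(11.4/10) = 13.80
  Stage 3: F_3 = 10^(3.78/10) = 2.388, G_3 = 10^(17.9/10) = 61.66
Friis cascade:
  F = 1.371 + (1.242 − 1)/0.7295 + (2.388 − 1)/10.07 = 1.841
NF = 10 log₁₀(1.841) = 2.65 dB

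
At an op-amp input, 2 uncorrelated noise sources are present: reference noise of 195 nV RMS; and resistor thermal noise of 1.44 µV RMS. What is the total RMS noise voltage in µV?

1.45 µV

Uncorrelated sources add in power (mean-square): V_tot = √(ΣV_i²)
V_tot = √[(1.95×10⁻⁷)² + (1.44×10⁻⁶)²] = 1.45×10⁻⁶ V = 1.45 µV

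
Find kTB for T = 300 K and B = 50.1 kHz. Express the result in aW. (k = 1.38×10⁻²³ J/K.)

P_n = kTB = 1.38×10⁻²³ × 300 × 5.01×10⁴ = 2.07×10⁻¹⁶ W = 207 aW

207 aW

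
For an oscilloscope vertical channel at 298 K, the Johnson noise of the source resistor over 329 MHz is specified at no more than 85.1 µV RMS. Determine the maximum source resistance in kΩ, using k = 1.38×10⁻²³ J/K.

1.34 kΩ

Johnson–Nyquist: V_n = √(4kTRB) ⇒ R = V_n² / (4kTB)
4kTB = 4 × 1.38×10⁻²³ × 298 × 3.29×10⁸ = 5.41×10⁻¹²
R = (8.51×10⁻⁵)² / 5.41×10⁻¹² = 1.34×10³ Ω = 1.34 kΩ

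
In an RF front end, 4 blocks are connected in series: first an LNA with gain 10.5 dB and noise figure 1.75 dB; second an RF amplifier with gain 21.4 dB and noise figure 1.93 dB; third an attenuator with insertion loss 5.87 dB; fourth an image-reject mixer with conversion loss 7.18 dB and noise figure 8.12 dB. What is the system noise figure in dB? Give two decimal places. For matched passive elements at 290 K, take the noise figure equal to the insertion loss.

Convert to linear (a loss of L dB is a gain of −L dB): F_i = 10^(NF_i/10), G_i = 10^(G_i,dB/10)
  Stage 1: F_1 = 10^(1.75/10) = 1.496, G_1 = 10^(10.5/10) = 11.22
  Stage 2: F_2 = 10^(1.93/10) = 1.560, G_2 = 10^(21.4/10) = 138.0
  Stage 3: F_3 = 10^(5.87/10) = 3.864, G_3 = 10^(−5.87/10) = 0.2588
  Stage 4: F_4 = 10^(8.12/10) = 6.486, G_4 = 10^(−7.18/10) = 0.1914
Friis cascade:
  F = 1.496 + (1.560 − 1)/11.22 + (3.864 − 1)/1549 + (6.486 − 1)/400.9 = 1.562
NF = 10 log₁₀(1.562) = 1.94 dB

1.94 dB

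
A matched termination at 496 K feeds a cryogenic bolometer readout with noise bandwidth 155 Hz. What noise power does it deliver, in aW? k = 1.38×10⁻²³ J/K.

1.06 aW

P_n = kTB = 1.38×10⁻²³ × 496 × 1.55×10² = 1.06×10⁻¹⁸ W = 1.06 aW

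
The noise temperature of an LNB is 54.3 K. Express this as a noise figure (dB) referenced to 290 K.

0.745 dB

F = 1 + T_e/T₀ = 1 + 54.3/290 = 1.18724
NF = 10 log₁₀(1.18724) = 0.745 dB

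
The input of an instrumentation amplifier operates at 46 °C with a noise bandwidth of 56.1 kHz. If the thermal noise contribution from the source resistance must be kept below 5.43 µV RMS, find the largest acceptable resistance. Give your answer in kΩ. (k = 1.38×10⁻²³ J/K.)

T = 46 °C + 273.15 = 319.15 K
Johnson–Nyquist: V_n = √(4kTRB) ⇒ R = V_n² / (4kTB)
4kTB = 4 × 1.38×10⁻²³ × 319.15 × 5.61×10⁴ = 9.88×10⁻¹⁶
R = (5.43×10⁻⁶)² / 9.88×10⁻¹⁶ = 2.98×10⁴ Ω = 29.8 kΩ

29.8 kΩ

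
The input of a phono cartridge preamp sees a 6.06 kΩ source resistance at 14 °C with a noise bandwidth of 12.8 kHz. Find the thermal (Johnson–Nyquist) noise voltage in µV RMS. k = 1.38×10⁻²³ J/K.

1.11 µV

T = 14 °C + 273.15 = 287.15 K
V_n = √(4kTRB)
4kTRB = 4 × 1.38×10⁻²³ × 287.15 × 6.06×10³ × 1.28×10⁴ = 1.23×10⁻¹² V²
V_n = √(1.23×10⁻¹²) = 1.11×10⁻⁶ V = 1.11 µV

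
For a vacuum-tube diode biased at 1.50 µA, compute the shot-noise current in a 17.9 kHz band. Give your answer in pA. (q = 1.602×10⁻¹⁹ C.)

I_n = √(2qI·B)
2qI·B = 2 × 1.602×10⁻¹⁹ × 1.50×10⁻⁶ × 1.79×10⁴ = 8.60×10⁻²¹ A²
I_n = √(8.60×10⁻²¹) = 9.28×10⁻¹¹ A = 92.8 pA

92.8 pA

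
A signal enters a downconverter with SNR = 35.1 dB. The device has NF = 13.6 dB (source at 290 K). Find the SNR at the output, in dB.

21.5 dB

By definition F = SNR_in/SNR_out, so in dB: SNR_out = SNR_in − NF
SNR_out = 35.1 − 13.6 = 21.5 dB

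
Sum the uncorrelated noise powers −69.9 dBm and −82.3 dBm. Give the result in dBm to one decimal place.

−69.7 dBm

Convert to linear, add, convert back:
P₁ = 1.02×10⁻¹⁰ W, P₂ = 5.89×10⁻¹² W
P_tot = 1.08×10⁻¹⁰ W → 10 log₁₀(P_tot / 10⁻³) = −69.7 dBm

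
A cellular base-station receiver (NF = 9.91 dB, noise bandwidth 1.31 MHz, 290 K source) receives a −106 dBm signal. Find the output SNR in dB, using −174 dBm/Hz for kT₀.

−3.1 dB

Noise floor: N = −174 + 10 log₁₀(B) + NF
10 log₁₀(1.31×10⁶) = 61.17 dB
N = −174 + 61.17 + 9.91 = −102.92 dBm
SNR = P_sig − N = −106 − (−102.92) = −3.08 dB → −3.1 dB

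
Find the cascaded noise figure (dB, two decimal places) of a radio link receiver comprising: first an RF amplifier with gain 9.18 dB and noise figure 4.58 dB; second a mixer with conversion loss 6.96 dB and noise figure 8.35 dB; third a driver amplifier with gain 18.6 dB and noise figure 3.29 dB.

6.29 dB

Convert to linear (a loss of L dB is a gain of −L dB): F_i = 10^(NF_i/10), G_i = 10^(G_i,dB/10)
  Stage 1: F_1 = 10^(4.58/10) = 2.871, G_1 = 10^(9.18/10) = 8.279
  Stage 2: F_2 = 10^(8.35/10) = 6.839, G_2 = 10^(−6.96/10) = 0.2014
  Stage 3: F_3 = 10^(3.29/10) = 2.133, G_3 = 10^(18.6/10) = 72.44
Friis cascade:
  F = 2.871 + (6.839 − 1)/8.279 + (2.133 − 1)/1.667 = 4.256
NF = 10 log₁₀(4.256) = 6.29 dB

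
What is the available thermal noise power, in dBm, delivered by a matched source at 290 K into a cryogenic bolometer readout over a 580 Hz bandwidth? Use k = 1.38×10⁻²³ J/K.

P_n = kTB = 1.38×10⁻²³ × 290 × 5.80×10² = 2.32×10⁻¹⁸ W
In dBm: 10 log₁₀(2.32×10⁻¹⁸ / 10⁻³) = −146.3 dBm

−146.3 dBm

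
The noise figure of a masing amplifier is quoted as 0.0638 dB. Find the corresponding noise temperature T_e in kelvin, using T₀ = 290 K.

F = 10^(0.0638/10) = 1.0148
T_e = (F − 1)·T₀ = (1.0148 − 1) × 290 = 4.29 K

4.29 K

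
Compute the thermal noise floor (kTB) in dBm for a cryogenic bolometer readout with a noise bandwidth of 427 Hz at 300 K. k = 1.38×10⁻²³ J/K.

P_n = kTB = 1.38×10⁻²³ × 300 × 4.27×10² = 1.77×10⁻¹⁸ W
In dBm: 10 log₁₀(1.77×10⁻¹⁸ / 10⁻³) = −147.5 dBm

−147.5 dBm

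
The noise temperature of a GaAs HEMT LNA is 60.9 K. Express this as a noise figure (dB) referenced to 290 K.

F = 1 + T_e/T₀ = 1 + 60.9/290 = 1.21
NF = 10 log₁₀(1.21) = 0.828 dB

0.828 dB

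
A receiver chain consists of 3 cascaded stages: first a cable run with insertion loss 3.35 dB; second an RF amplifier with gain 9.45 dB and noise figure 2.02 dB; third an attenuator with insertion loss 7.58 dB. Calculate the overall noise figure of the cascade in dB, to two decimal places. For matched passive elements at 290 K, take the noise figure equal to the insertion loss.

Convert to linear (a loss of L dB is a gain of −L dB): F_i = 10^(NF_i/10), G_i = 10^(G_i,dB/10)
  Stage 1: F_1 = 10^(3.35/10) = 2.163, G_1 = 10^(−3.35/10) = 0.4624
  Stage 2: F_2 = 10^(2.02/10) = 1.592, G_2 = 10^(9.45/10) = 8.810
  Stage 3: F_3 = 10^(7.58/10) = 5.728, G_3 = 10^(−7.58/10) = 0.1746
Friis cascade:
  F = 2.163 + (1.592 − 1)/0.4624 + (5.728 − 1)/4.074 = 4.604
NF = 10 log₁₀(4.604) = 6.63 dB

6.63 dB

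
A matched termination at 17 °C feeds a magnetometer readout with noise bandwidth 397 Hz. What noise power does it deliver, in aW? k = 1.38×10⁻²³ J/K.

T = 17 °C + 273.15 = 290.15 K
P_n = kTB = 1.38×10⁻²³ × 290.15 × 3.97×10² = 1.59×10⁻¹⁸ W = 1.59 aW

1.59 aW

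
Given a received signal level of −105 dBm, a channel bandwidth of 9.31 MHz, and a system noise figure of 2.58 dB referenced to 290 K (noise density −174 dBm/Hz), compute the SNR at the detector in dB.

−3.3 dB

Noise floor: N = −174 + 10 log₁₀(B) + NF
10 log₁₀(9.31×10⁶) = 69.69 dB
N = −174 + 69.69 + 2.58 = −101.73 dBm
SNR = P_sig − N = −105 − (−101.73) = −3.27 dB → −3.3 dB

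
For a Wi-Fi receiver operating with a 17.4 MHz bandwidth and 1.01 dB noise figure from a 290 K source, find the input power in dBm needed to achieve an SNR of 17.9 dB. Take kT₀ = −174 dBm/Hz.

Sensitivity = −174 + 10 log₁₀(B) + NF + SNR_min
= −174 + 72.41 + 1.01 + 17.9
= −82.68 dBm → −82.7 dBm

−82.7 dBm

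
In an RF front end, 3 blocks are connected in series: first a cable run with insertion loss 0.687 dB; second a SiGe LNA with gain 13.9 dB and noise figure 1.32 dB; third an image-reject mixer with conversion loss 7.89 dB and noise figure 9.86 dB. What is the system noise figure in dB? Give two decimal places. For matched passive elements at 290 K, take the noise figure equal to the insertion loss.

3.01 dB

Convert to linear (a loss of L dB is a gain of −L dB): F_i = 10^(NF_i/10), G_i = 10^(G_i,dB/10)
  Stage 1: F_1 = 10^(0.687/10) = 1.171, G_1 = 10^(−0.687/10) = 0.8537
  Stage 2: F_2 = 10^(1.32/10) = 1.355, G_2 = 10^(13.9/10) = 24.55
  Stage 3: F_3 = 10^(9.86/10) = 9.683, G_3 = 10^(−7.89/10) = 0.1626
Friis cascade:
  F = 1.171 + (1.355 − 1)/0.8537 + (9.683 − 1)/20.96 = 2.002
NF = 10 log₁₀(2.002) = 3.01 dB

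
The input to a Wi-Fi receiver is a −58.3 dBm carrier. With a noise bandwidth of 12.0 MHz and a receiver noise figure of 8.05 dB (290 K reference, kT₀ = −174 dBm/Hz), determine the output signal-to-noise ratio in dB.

Noise floor: N = −174 + 10 log₁₀(B) + NF
10 log₁₀(1.20×10⁷) = 70.79 dB
N = −174 + 70.79 + 8.05 = −95.16 dBm
SNR = P_sig − N = −58.3 − (−95.16) = 36.86 dB → 36.9 dB

36.9 dB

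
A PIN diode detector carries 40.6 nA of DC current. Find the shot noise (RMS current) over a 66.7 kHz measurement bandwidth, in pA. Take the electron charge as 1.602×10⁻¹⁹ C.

29.5 pA

I_n = √(2qI·B)
2qI·B = 2 × 1.602×10⁻¹⁹ × 4.06×10⁻⁸ × 6.67×10⁴ = 8.68×10⁻²² A²
I_n = √(8.68×10⁻²²) = 2.95×10⁻¹¹ A = 29.5 pA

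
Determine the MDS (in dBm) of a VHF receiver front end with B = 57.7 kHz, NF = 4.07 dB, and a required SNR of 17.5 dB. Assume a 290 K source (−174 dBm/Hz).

Sensitivity = −174 + 10 log₁₀(B) + NF + SNR_min
= −174 + 47.61 + 4.07 + 17.5
= −104.82 dBm → −104.8 dBm

−104.8 dBm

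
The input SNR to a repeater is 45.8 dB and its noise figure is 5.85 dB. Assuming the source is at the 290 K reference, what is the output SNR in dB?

By definition F = SNR_in/SNR_out, so in dB: SNR_out = SNR_in − NF
SNR_out = 45.8 − 5.85 = 39.95 dB

39.95 dB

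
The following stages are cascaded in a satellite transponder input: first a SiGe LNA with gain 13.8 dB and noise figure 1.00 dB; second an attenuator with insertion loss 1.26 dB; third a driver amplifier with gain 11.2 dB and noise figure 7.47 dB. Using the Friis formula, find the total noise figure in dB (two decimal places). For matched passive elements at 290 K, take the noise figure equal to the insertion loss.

1.84 dB

Convert to linear (a loss of L dB is a gain of −L dB): F_i = 10^(NF_i/10), G_i = 10^(G_i,dB/10)
  Stage 1: F_1 = 10^(1.00/10) = 1.259, G_1 = 10^(13.8/10) = 23.99
  Stage 2: F_2 = 10^(1.26/10) = 1.337, G_2 = 10^(−1.26/10) = 0.7482
  Stage 3: F_3 = 10^(7.47/10) = 5.585, G_3 = 10^(11.2/10) = 13.18
Friis cascade:
  F = 1.259 + (1.337 − 1)/23.99 + (5.585 − 1)/17.95 = 1.528
NF = 10 log₁₀(1.528) = 1.84 dB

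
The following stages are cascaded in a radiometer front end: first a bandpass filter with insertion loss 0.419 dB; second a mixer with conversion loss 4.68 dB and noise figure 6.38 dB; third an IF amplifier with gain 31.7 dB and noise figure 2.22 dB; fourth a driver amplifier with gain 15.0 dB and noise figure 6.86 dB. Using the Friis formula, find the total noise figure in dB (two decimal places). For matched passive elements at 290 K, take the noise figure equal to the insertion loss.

Convert to linear (a loss of L dB is a gain of −L dB): F_i = 10^(NF_i/10), G_i = 10^(G_i,dB/10)
  Stage 1: F_1 = 10^(0.419/10) = 1.101, G_1 = 10^(−0.419/10) = 0.9080
  Stage 2: F_2 = 10^(6.38/10) = 4.345, G_2 = 10^(−4.68/10) = 0.3404
  Stage 3: F_3 = 10^(2.22/10) = 1.667, G_3 = 10^(31.7/10) = 1479
  Stage 4: F_4 = 10^(6.86/10) = 4.853, G_4 = 10^(15.0/10) = 31.62
Friis cascade:
  F = 1.101 + (4.345 − 1)/0.9080 + (1.667 − 1)/0.3091 + (4.853 − 1)/457.2 = 6.952
NF = 10 log₁₀(6.952) = 8.42 dB

8.42 dB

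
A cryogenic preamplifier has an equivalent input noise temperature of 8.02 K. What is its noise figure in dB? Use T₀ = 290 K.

F = 1 + T_e/T₀ = 1 + 8.02/290 = 1.02766
NF = 10 log₁₀(1.02766) = 0.118 dB

0.118 dB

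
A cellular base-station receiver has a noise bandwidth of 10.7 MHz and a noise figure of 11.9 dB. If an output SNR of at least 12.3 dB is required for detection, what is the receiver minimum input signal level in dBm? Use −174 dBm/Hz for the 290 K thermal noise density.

Sensitivity = −174 + 10 log₁₀(B) + NF + SNR_min
= −174 + 70.29 + 11.9 + 12.3
= −79.51 dBm → −79.5 dBm

−79.5 dBm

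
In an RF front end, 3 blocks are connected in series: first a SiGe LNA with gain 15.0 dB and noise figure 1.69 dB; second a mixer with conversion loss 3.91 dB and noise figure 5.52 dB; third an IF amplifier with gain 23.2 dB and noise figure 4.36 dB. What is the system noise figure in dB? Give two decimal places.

2.28 dB

Convert to linear (a loss of L dB is a gain of −L dB): F_i = 10^(NF_i/10), G_i = 10^(G_i,dB/10)
  Stage 1: F_1 = 10^(1.69/10) = 1.476, G_1 = 10^(15.0/10) = 31.62
  Stage 2: F_2 = 10^(5.52/10) = 3.565, G_2 = 10^(−3.91/10) = 0.4064
  Stage 3: F_3 = 10^(4.36/10) = 2.729, G_3 = 10^(23.2/10) = 208.9
Friis cascade:
  F = 1.476 + (3.565 − 1)/31.62 + (2.729 − 1)/12.85 = 1.691
NF = 10 log₁₀(1.691) = 2.28 dB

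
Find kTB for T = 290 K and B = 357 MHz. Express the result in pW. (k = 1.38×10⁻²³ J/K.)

1.43 pW

P_n = kTB = 1.38×10⁻²³ × 290 × 3.57×10⁸ = 1.43×10⁻¹² W = 1.43 pW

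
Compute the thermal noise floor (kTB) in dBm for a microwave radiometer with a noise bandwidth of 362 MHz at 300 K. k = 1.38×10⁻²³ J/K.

P_n = kTB = 1.38×10⁻²³ × 300 × 3.62×10⁸ = 1.50×10⁻¹² W
In dBm: 10 log₁₀(1.50×10⁻¹² / 10⁻³) = −88.2 dBm

−88.2 dBm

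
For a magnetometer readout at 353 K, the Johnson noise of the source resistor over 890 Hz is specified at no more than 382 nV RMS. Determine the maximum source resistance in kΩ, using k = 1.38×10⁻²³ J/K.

8.41 kΩ

Johnson–Nyquist: V_n = √(4kTRB) ⇒ R = V_n² / (4kTB)
4kTB = 4 × 1.38×10⁻²³ × 353 × 8.90×10² = 1.73×10⁻¹⁷
R = (3.82×10⁻⁷)² / 1.73×10⁻¹⁷ = 8.41×10³ Ω = 8.41 kΩ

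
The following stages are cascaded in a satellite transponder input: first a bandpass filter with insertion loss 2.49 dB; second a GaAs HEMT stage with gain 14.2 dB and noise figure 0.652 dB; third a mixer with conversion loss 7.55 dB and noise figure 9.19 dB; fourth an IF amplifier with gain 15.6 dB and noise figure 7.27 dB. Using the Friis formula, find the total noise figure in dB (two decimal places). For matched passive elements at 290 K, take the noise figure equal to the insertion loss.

Convert to linear (a loss of L dB is a gain of −L dB): F_i = 10^(NF_i/10), G_i = 10^(G_i,dB/10)
  Stage 1: F_1 = 10^(2.49/10) = 1.774, G_1 = 10^(−2.49/10) = 0.5636
  Stage 2: F_2 = 10^(0.652/10) = 1.162, G_2 = 10^(14.2/10) = 26.30
  Stage 3: F_3 = 10^(9.19/10) = 8.299, G_3 = 10^(−7.55/10) = 0.1758
  Stage 4: F_4 = 10^(7.27/10) = 5.333, G_4 = 10^(15.6/10) = 36.31
Friis cascade:
  F = 1.774 + (1.162 − 1)/0.5636 + (8.299 − 1)/14.83 + (5.333 − 1)/2.606 = 4.217
NF = 10 log₁₀(4.217) = 6.25 dB

6.25 dB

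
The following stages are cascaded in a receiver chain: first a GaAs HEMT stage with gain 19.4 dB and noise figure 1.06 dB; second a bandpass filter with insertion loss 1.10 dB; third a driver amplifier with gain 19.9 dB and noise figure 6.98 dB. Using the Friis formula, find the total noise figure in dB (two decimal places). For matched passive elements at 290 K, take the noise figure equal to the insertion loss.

Convert to linear (a loss of L dB is a gain of −L dB): F_i = 10^(NF_i/10), G_i = 10^(G_i,dB/10)
  Stage 1: F_1 = 10^(1.06/10) = 1.276, G_1 = 10^(19.4/10) = 87.10
  Stage 2: F_2 = 10^(1.10/10) = 1.288, G_2 = 10^(−1.10/10) = 0.7762
  Stage 3: F_3 = 10^(6.98/10) = 4.989, G_3 = 10^(19.9/10) = 97.72
Friis cascade:
  F = 1.276 + (1.288 − 1)/87.10 + (4.989 − 1)/67.61 = 1.339
NF = 10 log₁₀(1.339) = 1.27 dB

1.27 dB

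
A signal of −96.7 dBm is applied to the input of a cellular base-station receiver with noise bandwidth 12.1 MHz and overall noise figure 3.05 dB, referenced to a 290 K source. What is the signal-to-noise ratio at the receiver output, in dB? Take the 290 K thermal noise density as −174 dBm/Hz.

3.4 dB

Noise floor: N = −174 + 10 log₁₀(B) + NF
10 log₁₀(1.21×10⁷) = 70.83 dB
N = −174 + 70.83 + 3.05 = −100.12 dBm
SNR = P_sig − N = −96.7 − (−100.12) = 3.42 dB → 3.4 dB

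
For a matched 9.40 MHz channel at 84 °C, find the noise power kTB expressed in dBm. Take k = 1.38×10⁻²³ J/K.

−103.3 dBm

T = 84 °C + 273.15 = 357.15 K
P_n = kTB = 1.38×10⁻²³ × 357.15 × 9.40×10⁶ = 4.63×10⁻¹⁴ W
In dBm: 10 log₁₀(4.63×10⁻¹⁴ / 10⁻³) = −103.3 dBm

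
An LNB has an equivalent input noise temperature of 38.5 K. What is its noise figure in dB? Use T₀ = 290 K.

0.541 dB

F = 1 + T_e/T₀ = 1 + 38.5/290 = 1.13276
NF = 10 log₁₀(1.13276) = 0.541 dB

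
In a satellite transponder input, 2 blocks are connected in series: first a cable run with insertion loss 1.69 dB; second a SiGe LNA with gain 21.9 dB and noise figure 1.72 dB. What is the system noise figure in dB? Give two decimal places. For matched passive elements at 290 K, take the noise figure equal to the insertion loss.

3.41 dB

Convert to linear (a loss of L dB is a gain of −L dB): F_i = 10^(NF_i/10), G_i = 10^(G_i,dB/10)
  Stage 1: F_1 = 10^(1.69/10) = 1.476, G_1 = 10^(−1.69/10) = 0.6776
  Stage 2: F_2 = 10^(1.72/10) = 1.486, G_2 = 10^(21.9/10) = 154.9
Friis cascade:
  F = 1.476 + (1.486 − 1)/0.6776 = 2.193
NF = 10 log₁₀(2.193) = 3.41 dB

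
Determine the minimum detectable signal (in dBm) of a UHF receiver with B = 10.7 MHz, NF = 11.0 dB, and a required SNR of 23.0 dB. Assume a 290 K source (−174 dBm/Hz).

Sensitivity = −174 + 10 log₁₀(B) + NF + SNR_min
= −174 + 70.29 + 11.0 + 23.0
= −69.71 dBm → −69.7 dBm

−69.7 dBm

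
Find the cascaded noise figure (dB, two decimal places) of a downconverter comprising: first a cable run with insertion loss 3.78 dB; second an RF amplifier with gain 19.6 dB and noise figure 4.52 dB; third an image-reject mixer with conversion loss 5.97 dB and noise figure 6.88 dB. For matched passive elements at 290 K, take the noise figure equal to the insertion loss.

8.36 dB

Convert to linear (a loss of L dB is a gain of −L dB): F_i = 10^(NF_i/10), G_i = 10^(G_i,dB/10)
  Stage 1: F_1 = 10^(3.78/10) = 2.388, G_1 = 10^(−3.78/10) = 0.4188
  Stage 2: F_2 = 10^(4.52/10) = 2.831, G_2 = 10^(19.6/10) = 91.20
  Stage 3: F_3 = 10^(6.88/10) = 4.875, G_3 = 10^(−5.97/10) = 0.2529
Friis cascade:
  F = 2.388 + (2.831 − 1)/0.4188 + (4.875 − 1)/38.19 = 6.862
NF = 10 log₁₀(6.862) = 8.36 dB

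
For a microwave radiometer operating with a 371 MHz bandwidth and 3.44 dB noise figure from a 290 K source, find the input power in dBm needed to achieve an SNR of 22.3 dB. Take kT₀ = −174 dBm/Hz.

−62.6 dBm

Sensitivity = −174 + 10 log₁₀(B) + NF + SNR_min
= −174 + 85.69 + 3.44 + 22.3
= −62.57 dBm → −62.6 dBm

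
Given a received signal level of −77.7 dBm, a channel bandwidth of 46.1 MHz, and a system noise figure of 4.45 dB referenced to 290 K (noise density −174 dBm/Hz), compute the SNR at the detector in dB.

15.2 dB

Noise floor: N = −174 + 10 log₁₀(B) + NF
10 log₁₀(4.61×10⁷) = 76.64 dB
N = −174 + 76.64 + 4.45 = −92.91 dBm
SNR = P_sig − N = −77.7 − (−92.91) = 15.21 dB → 15.2 dB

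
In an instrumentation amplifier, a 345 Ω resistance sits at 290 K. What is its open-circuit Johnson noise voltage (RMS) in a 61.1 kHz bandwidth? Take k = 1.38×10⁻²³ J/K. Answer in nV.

581 nV

V_n = √(4kTRB)
4kTRB = 4 × 1.38×10⁻²³ × 290 × 3.45×10² × 6.11×10⁴ = 3.37×10⁻¹³ V²
V_n = √(3.37×10⁻¹³) = 5.81×10⁻⁷ V = 581 nV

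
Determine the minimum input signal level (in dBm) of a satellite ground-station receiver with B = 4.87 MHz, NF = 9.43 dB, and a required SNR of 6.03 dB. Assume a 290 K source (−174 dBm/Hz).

Sensitivity = −174 + 10 log₁₀(B) + NF + SNR_min
= −174 + 66.88 + 9.43 + 6.03
= −91.66 dBm → −91.7 dBm

−91.7 dBm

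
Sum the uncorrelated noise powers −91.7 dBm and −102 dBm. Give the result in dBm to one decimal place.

−91.3 dBm

Convert to linear, add, convert back:
P₁ = 6.76×10⁻¹³ W, P₂ = 6.31×10⁻¹⁴ W
P_tot = 7.39×10⁻¹³ W → 10 log₁₀(P_tot / 10⁻³) = −91.3 dBm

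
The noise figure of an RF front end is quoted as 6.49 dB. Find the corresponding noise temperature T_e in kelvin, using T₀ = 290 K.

F = 10^(6.49/10) = 4.45656
T_e = (F − 1)·T₀ = (4.45656 − 1) × 290 = 1002 K

1002 K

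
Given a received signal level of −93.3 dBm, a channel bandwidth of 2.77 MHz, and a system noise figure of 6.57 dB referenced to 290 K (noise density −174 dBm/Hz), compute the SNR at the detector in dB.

9.7 dB

Noise floor: N = −174 + 10 log₁₀(B) + NF
10 log₁₀(2.77×10⁶) = 64.42 dB
N = −174 + 64.42 + 6.57 = −103.01 dBm
SNR = P_sig − N = −93.3 − (−103.01) = 9.71 dB → 9.7 dB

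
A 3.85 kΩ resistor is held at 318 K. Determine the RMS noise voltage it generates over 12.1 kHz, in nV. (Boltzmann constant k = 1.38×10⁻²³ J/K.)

904 nV

V_n = √(4kTRB)
4kTRB = 4 × 1.38×10⁻²³ × 318 × 3.85×10³ × 1.21×10⁴ = 8.18×10⁻¹³ V²
V_n = √(8.18×10⁻¹³) = 9.04×10⁻⁷ V = 904 nV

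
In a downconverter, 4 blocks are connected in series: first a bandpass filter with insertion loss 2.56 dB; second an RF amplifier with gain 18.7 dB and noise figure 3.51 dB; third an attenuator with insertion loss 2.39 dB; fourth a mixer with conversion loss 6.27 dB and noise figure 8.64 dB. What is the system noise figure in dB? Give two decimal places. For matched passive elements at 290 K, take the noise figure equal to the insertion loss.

6.36 dB

Convert to linear (a loss of L dB is a gain of −L dB): F_i = 10^(NF_i/10), G_i = 10^(G_i,dB/10)
  Stage 1: F_1 = 10^(2.56/10) = 1.803, G_1 = 10^(−2.56/10) = 0.5546
  Stage 2: F_2 = 10^(3.51/10) = 2.244, G_2 = 10^(18.7/10) = 74.13
  Stage 3: F_3 = 10^(2.39/10) = 1.734, G_3 = 10^(−2.39/10) = 0.5768
  Stage 4: F_4 = 10^(8.64/10) = 7.311, G_4 = 10^(−6.27/10) = 0.2360
Friis cascade:
  F = 1.803 + (2.244 − 1)/0.5546 + (1.734 − 1)/41.11 + (7.311 − 1)/23.71 = 4.330
NF = 10 log₁₀(4.330) = 6.36 dB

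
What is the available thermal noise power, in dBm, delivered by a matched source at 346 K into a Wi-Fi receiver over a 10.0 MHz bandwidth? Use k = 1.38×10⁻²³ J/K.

P_n = kTB = 1.38×10⁻²³ × 346 × 1.00×10⁷ = 4.77×10⁻¹⁴ W
In dBm: 10 log₁₀(4.77×10⁻¹⁴ / 10⁻³) = −103.2 dBm

−103.2 dBm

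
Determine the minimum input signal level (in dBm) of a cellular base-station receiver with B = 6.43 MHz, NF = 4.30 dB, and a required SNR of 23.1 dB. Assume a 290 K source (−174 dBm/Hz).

−78.5 dBm

Sensitivity = −174 + 10 log₁₀(B) + NF + SNR_min
= −174 + 68.08 + 4.30 + 23.1
= −78.52 dBm → −78.5 dBm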